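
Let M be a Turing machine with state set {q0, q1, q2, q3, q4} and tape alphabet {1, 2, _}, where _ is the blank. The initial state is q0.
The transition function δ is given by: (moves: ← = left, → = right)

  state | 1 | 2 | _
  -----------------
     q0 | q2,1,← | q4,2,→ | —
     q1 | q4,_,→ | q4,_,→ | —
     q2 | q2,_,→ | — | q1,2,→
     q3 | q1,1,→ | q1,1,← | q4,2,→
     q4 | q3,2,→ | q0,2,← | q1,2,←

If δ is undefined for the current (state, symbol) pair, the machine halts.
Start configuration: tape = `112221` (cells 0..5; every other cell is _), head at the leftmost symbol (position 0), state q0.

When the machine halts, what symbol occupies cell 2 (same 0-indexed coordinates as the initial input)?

_

q0 | _[1]12221_   read 1 → write 1, move ←, go to q2
q2 | [_]112221_   read _ → write 2, move →, go to q1
q1 | 2[1]12221_   read 1 → write _, move →, go to q4
q4 | 2_[1]2221_   read 1 → write 2, move →, go to q3
q3 | 2_2[2]221_   read 2 → write 1, move ←, go to q1
q1 | 2_[2]1221_   read 2 → write _, move →, go to q4
q4 | 2__[1]221_   read 1 → write 2, move →, go to q3
q3 | 2__2[2]21_   read 2 → write 1, move ←, go to q1
q1 | 2__[2]121_   read 2 → write _, move →, go to q4
q4 | 2___[1]21_   read 1 → write 2, move →, go to q3
q3 | 2___2[2]1_   read 2 → write 1, move ←, go to q1
q1 | 2___[2]11_   read 2 → write _, move →, go to q4
q4 | 2____[1]1_   read 1 → write 2, move →, go to q3
q3 | 2____2[1]_   read 1 → write 1, move →, go to q1
q1 | 2____21[_]
Cell 2 holds _ when M halts.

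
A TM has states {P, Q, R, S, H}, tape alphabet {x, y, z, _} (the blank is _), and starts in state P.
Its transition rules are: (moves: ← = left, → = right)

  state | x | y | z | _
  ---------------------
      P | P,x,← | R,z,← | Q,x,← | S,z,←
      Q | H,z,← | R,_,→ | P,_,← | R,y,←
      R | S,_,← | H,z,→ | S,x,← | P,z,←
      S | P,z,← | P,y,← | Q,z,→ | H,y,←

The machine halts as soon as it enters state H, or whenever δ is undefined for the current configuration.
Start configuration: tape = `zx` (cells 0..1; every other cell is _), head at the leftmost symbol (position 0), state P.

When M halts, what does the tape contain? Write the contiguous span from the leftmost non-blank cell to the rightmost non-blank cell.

yzzyxx

state=P head=0 tape=_____[z]x   (P,z)→(Q,x,←)
state=Q head=-1 tape=____[_]xx   (Q,_)→(R,y,←)
state=R head=-2 tape=___[_]yxx   (R,_)→(P,z,←)
state=P head=-3 tape=__[_]zyxx   (P,_)→(S,z,←)
state=S head=-4 tape=_[_]zzyxx   (S,_)→(H,y,←)
state=H head=-5 tape=[_]yzzyxx
The non-blank tape span at halt is yzzyxx.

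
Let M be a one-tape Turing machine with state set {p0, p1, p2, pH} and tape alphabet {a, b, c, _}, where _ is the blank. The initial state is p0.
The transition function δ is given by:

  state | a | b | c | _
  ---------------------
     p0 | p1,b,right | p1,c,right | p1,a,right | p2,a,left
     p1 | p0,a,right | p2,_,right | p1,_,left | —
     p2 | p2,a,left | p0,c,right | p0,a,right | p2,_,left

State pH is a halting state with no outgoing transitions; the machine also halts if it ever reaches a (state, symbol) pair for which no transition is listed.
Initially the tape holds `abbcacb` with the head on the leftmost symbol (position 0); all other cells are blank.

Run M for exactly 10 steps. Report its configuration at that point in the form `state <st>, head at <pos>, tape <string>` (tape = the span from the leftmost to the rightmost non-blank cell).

state p2, head at 4, tape b_caaa

state=p0 head=0 tape=[a]bbcacb_   (p0,a)→(p1,b,right)
state=p1 head=1 tape=b[b]bcacb_   (p1,b)→(p2,_,right)
state=p2 head=2 tape=b_[b]cacb_   (p2,b)→(p0,c,right)
state=p0 head=3 tape=b_c[c]acb_   (p0,c)→(p1,a,right)
state=p1 head=4 tape=b_ca[a]cb_   (p1,a)→(p0,a,right)
state=p0 head=5 tape=b_caa[c]b_   (p0,c)→(p1,a,right)
state=p1 head=6 tape=b_caaa[b]_   (p1,b)→(p2,_,right)
state=p2 head=7 tape=b_caaa_[_]   (p2,_)→(p2,_,left)
state=p2 head=6 tape=b_caaa[_]_   (p2,_)→(p2,_,left)
state=p2 head=5 tape=b_caa[a]__   (p2,a)→(p2,a,left)
state=p2 head=4 tape=b_ca[a]a__
After 10 steps: state p2, head at 4, tape b_caaa.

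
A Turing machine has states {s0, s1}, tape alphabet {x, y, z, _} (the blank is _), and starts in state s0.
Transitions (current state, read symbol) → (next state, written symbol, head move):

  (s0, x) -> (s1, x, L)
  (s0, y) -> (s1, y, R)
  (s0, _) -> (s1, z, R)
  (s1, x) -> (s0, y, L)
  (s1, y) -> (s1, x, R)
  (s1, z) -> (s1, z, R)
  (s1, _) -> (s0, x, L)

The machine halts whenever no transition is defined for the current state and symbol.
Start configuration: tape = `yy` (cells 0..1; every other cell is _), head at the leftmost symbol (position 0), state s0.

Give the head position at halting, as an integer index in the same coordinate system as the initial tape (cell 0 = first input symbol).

s0 | __[y]y_   read y → write y, move R, go to s1
s1 | __y[y]_   read y → write x, move R, go to s1
s1 | __yx[_]   read _ → write x, move L, go to s0
s0 | __y[x]x   read x → write x, move L, go to s1
s1 | __[y]xx   read y → write x, move R, go to s1
s1 | __x[x]x   read x → write y, move L, go to s0
s0 | __[x]yx   read x → write x, move L, go to s1
s1 | _[_]xyx   read _ → write x, move L, go to s0
s0 | [_]xxyx   read _ → write z, move R, go to s1
s1 | z[x]xyx   read x → write y, move L, go to s0
s0 | [z]yxyx
At halt the head is at cell -2.

-2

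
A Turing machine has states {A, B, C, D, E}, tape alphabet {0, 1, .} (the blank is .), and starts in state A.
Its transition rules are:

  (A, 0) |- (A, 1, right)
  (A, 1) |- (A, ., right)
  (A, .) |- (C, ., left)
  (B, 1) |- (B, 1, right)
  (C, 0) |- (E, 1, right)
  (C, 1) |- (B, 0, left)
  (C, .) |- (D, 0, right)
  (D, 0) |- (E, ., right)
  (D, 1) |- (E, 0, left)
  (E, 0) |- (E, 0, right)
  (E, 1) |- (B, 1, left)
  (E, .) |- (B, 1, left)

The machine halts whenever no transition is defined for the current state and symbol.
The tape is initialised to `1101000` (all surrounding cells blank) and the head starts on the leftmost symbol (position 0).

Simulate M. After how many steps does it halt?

state=A head=0 tape=[1]101000.   (A,1)→(A,.,right)
state=A head=1 tape=.[1]01000.   (A,1)→(A,.,right)
state=A head=2 tape=..[0]1000.   (A,0)→(A,1,right)
state=A head=3 tape=..1[1]000.   (A,1)→(A,.,right)
state=A head=4 tape=..1.[0]00.   (A,0)→(A,1,right)
state=A head=5 tape=..1.1[0]0.   (A,0)→(A,1,right)
state=A head=6 tape=..1.11[0].   (A,0)→(A,1,right)
state=A head=7 tape=..1.111[.]   (A,.)→(C,.,left)
state=C head=6 tape=..1.11[1].   (C,1)→(B,0,left)
state=B head=5 tape=..1.1[1]0.   (B,1)→(B,1,right)
state=B head=6 tape=..1.11[0].
M halts after 10 transitions.

10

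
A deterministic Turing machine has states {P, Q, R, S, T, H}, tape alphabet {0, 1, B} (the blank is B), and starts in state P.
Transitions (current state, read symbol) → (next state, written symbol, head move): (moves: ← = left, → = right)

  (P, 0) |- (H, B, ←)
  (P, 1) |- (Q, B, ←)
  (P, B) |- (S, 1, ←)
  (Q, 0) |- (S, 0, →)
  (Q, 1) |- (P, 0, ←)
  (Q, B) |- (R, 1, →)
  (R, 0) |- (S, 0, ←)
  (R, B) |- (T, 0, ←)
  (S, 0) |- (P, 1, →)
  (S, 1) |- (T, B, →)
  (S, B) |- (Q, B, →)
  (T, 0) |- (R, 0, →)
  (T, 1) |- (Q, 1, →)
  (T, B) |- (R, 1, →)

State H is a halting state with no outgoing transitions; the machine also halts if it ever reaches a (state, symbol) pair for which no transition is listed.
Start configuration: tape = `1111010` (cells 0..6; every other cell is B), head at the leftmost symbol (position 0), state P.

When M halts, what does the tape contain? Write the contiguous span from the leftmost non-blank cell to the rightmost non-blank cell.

10101B10

state=P head=0 tape=B[1]111010   (P,1)→(Q,B,←)
state=Q head=-1 tape=[B]B111010   (Q,B)→(R,1,→)
state=R head=0 tape=1[B]111010   (R,B)→(T,0,←)
state=T head=-1 tape=[1]0111010   (T,1)→(Q,1,→)
state=Q head=0 tape=1[0]111010   (Q,0)→(S,0,→)
state=S head=1 tape=10[1]11010   (S,1)→(T,B,→)
state=T head=2 tape=10B[1]1010   (T,1)→(Q,1,→)
state=Q head=3 tape=10B1[1]010   (Q,1)→(P,0,←)
state=P head=2 tape=10B[1]0010   (P,1)→(Q,B,←)
state=Q head=1 tape=10[B]B0010   (Q,B)→(R,1,→)
state=R head=2 tape=101[B]0010   (R,B)→(T,0,←)
state=T head=1 tape=10[1]00010   (T,1)→(Q,1,→)
state=Q head=2 tape=101[0]0010   (Q,0)→(S,0,→)
state=S head=3 tape=1010[0]010   (S,0)→(P,1,→)
state=P head=4 tape=10101[0]10   (P,0)→(H,B,←)
state=H head=3 tape=1010[1]B10
The non-blank tape span at halt is 10101B10.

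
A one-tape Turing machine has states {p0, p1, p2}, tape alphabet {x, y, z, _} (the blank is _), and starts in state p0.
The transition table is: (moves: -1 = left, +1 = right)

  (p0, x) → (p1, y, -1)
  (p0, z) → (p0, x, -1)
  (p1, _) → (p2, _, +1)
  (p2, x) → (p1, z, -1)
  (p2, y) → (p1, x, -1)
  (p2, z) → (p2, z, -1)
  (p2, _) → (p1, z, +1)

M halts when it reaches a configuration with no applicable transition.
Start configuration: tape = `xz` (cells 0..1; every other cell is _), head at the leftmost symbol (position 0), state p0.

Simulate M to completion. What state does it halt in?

p0 | _[x]z   read x → write y, move -1, go to p1
p1 | [_]yz   read _ → write _, move +1, go to p2
p2 | _[y]z   read y → write x, move -1, go to p1
p1 | [_]xz   read _ → write _, move +1, go to p2
p2 | _[x]z   read x → write z, move -1, go to p1
p1 | [_]zz   read _ → write _, move +1, go to p2
p2 | _[z]z   read z → write z, move -1, go to p2
p2 | [_]zz   read _ → write z, move +1, go to p1
p1 | z[z]z
No transition is defined for (p1, z); M halts in state p1.

p1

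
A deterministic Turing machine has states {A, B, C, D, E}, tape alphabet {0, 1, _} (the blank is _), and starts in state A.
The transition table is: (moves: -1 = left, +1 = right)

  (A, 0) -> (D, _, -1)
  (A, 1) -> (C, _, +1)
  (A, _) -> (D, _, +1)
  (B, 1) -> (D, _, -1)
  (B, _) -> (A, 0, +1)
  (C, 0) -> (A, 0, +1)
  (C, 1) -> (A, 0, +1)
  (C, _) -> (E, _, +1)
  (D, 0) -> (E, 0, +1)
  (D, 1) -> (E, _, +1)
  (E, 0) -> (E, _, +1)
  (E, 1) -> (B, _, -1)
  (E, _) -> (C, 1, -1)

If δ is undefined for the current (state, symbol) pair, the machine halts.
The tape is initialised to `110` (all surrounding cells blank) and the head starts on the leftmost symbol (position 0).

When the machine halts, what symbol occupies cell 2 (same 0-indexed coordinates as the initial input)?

A | [1]10___   read 1 → write _, move +1, go to C
C | _[1]0___   read 1 → write 0, move +1, go to A
A | _0[0]___   read 0 → write _, move -1, go to D
D | _[0]____   read 0 → write 0, move +1, go to E
E | _0[_]___   read _ → write 1, move -1, go to C
C | _[0]1___   read 0 → write 0, move +1, go to A
A | _0[1]___   read 1 → write _, move +1, go to C
C | _0_[_]__   read _ → write _, move +1, go to E
E | _0__[_]_   read _ → write 1, move -1, go to C
C | _0_[_]1_   read _ → write _, move +1, go to E
E | _0__[1]_   read 1 → write _, move -1, go to B
B | _0_[_]__   read _ → write 0, move +1, go to A
A | _0_0[_]_   read _ → write _, move +1, go to D
D | _0_0_[_]
Cell 2 holds _ when M halts.

_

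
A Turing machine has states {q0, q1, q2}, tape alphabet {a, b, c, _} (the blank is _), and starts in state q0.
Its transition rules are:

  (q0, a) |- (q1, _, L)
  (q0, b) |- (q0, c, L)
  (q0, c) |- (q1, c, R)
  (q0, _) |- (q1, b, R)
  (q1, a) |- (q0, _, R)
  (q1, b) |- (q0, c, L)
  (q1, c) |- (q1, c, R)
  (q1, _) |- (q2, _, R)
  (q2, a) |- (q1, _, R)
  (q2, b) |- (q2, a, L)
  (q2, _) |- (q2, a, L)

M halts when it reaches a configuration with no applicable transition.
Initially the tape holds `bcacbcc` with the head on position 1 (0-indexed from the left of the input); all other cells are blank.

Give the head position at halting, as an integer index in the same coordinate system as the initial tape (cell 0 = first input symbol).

6

q0 | b[c]acbcc__   read c → write c, move R, go to q1
q1 | bc[a]cbcc__   read a → write _, move R, go to q0
q0 | bc_[c]bcc__   read c → write c, move R, go to q1
q1 | bc_c[b]cc__   read b → write c, move L, go to q0
q0 | bc_[c]ccc__   read c → write c, move R, go to q1
q1 | bc_c[c]cc__   read c → write c, move R, go to q1
q1 | bc_cc[c]c__   read c → write c, move R, go to q1
q1 | bc_ccc[c]__   read c → write c, move R, go to q1
q1 | bc_cccc[_]_   read _ → write _, move R, go to q2
q2 | bc_cccc_[_]   read _ → write a, move L, go to q2
q2 | bc_cccc[_]a   read _ → write a, move L, go to q2
q2 | bc_ccc[c]aa
At halt the head is at cell 6.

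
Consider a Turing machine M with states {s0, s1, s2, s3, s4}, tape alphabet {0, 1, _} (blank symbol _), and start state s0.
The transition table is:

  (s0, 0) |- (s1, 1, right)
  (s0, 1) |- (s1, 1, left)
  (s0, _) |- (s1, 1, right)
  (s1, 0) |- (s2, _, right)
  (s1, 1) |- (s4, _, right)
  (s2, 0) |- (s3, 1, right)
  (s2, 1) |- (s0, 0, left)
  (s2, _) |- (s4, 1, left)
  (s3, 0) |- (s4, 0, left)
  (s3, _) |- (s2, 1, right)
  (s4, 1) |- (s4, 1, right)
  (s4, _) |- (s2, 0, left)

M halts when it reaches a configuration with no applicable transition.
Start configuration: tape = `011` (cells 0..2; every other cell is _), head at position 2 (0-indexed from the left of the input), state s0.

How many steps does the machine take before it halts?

state=s0 head=2 tape=01[1]____   (s0,1)→(s1,1,left)
state=s1 head=1 tape=0[1]1____   (s1,1)→(s4,_,right)
state=s4 head=2 tape=0_[1]____   (s4,1)→(s4,1,right)
state=s4 head=3 tape=0_1[_]___   (s4,_)→(s2,0,left)
state=s2 head=2 tape=0_[1]0___   (s2,1)→(s0,0,left)
state=s0 head=1 tape=0[_]00___   (s0,_)→(s1,1,right)
state=s1 head=2 tape=01[0]0___   (s1,0)→(s2,_,right)
state=s2 head=3 tape=01_[0]___   (s2,0)→(s3,1,right)
state=s3 head=4 tape=01_1[_]__   (s3,_)→(s2,1,right)
state=s2 head=5 tape=01_11[_]_   (s2,_)→(s4,1,left)
state=s4 head=4 tape=01_1[1]1_   (s4,1)→(s4,1,right)
state=s4 head=5 tape=01_11[1]_   (s4,1)→(s4,1,right)
state=s4 head=6 tape=01_111[_]   (s4,_)→(s2,0,left)
state=s2 head=5 tape=01_11[1]0   (s2,1)→(s0,0,left)
state=s0 head=4 tape=01_1[1]00   (s0,1)→(s1,1,left)
state=s1 head=3 tape=01_[1]100   (s1,1)→(s4,_,right)
state=s4 head=4 tape=01__[1]00   (s4,1)→(s4,1,right)
state=s4 head=5 tape=01__1[0]0
M halts after 17 transitions.

17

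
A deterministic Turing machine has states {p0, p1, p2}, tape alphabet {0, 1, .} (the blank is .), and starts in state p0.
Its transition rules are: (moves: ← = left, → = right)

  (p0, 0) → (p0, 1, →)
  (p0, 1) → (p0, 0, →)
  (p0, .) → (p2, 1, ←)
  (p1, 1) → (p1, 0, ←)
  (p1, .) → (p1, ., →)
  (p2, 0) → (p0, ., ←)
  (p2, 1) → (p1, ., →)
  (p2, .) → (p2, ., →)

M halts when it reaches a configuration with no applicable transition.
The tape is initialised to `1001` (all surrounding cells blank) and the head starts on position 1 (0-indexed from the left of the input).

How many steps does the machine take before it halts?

20

state=p0 head=1 tape=..1[0]01.   (p0,0)→(p0,1,→)
state=p0 head=2 tape=..11[0]1.   (p0,0)→(p0,1,→)
state=p0 head=3 tape=..111[1].   (p0,1)→(p0,0,→)
state=p0 head=4 tape=..1110[.]   (p0,.)→(p2,1,←)
state=p2 head=3 tape=..111[0]1   (p2,0)→(p0,.,←)
state=p0 head=2 tape=..11[1].1   (p0,1)→(p0,0,→)
state=p0 head=3 tape=..110[.]1   (p0,.)→(p2,1,←)
state=p2 head=2 tape=..11[0]11   (p2,0)→(p0,.,←)
state=p0 head=1 tape=..1[1].11   (p0,1)→(p0,0,→)
state=p0 head=2 tape=..10[.]11   (p0,.)→(p2,1,←)
state=p2 head=1 tape=..1[0]111   (p2,0)→(p0,.,←)
state=p0 head=0 tape=..[1].111   (p0,1)→(p0,0,→)
state=p0 head=1 tape=..0[.]111   (p0,.)→(p2,1,←)
state=p2 head=0 tape=..[0]1111   (p2,0)→(p0,.,←)
state=p0 head=-1 tape=.[.].1111   (p0,.)→(p2,1,←)
state=p2 head=-2 tape=[.]1.1111   (p2,.)→(p2,.,→)
state=p2 head=-1 tape=.[1].1111   (p2,1)→(p1,.,→)
state=p1 head=0 tape=..[.]1111   (p1,.)→(p1,.,→)
state=p1 head=1 tape=...[1]111   (p1,1)→(p1,0,←)
state=p1 head=0 tape=..[.]0111   (p1,.)→(p1,.,→)
state=p1 head=1 tape=...[0]111
M halts after 20 transitions.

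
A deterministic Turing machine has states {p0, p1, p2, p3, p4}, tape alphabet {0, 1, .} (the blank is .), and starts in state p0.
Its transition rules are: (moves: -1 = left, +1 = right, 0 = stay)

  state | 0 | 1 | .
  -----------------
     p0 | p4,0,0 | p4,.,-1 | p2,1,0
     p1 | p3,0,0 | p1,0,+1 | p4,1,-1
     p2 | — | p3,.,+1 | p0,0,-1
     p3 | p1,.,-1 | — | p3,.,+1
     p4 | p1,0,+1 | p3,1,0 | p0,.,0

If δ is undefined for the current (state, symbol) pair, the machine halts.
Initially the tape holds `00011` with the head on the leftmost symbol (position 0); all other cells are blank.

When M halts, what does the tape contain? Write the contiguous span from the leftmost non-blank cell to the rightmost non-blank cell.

1..011

p0 | ..[0]0011   read 0 → write 0, move 0, go to p4
p4 | ..[0]0011   read 0 → write 0, move +1, go to p1
p1 | ..0[0]011   read 0 → write 0, move 0, go to p3
p3 | ..0[0]011   read 0 → write ., move -1, go to p1
p1 | ..[0].011   read 0 → write 0, move 0, go to p3
p3 | ..[0].011   read 0 → write ., move -1, go to p1
p1 | .[.]..011   read . → write 1, move -1, go to p4
p4 | [.]1..011   read . → write ., move 0, go to p0
p0 | [.]1..011   read . → write 1, move 0, go to p2
p2 | [1]1..011   read 1 → write ., move +1, go to p3
p3 | .[1]..011
The non-blank tape span at halt is 1..011.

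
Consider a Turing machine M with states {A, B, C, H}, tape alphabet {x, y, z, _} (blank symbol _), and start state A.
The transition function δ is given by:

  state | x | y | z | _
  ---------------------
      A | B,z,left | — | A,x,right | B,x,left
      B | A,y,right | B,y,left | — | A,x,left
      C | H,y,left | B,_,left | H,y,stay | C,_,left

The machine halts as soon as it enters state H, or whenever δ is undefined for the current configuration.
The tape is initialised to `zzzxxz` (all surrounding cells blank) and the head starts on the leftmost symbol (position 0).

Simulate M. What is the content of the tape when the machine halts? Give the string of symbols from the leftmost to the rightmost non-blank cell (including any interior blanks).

A | [z]zzxxz_   read z → write x, move right, go to A
A | x[z]zxxz_   read z → write x, move right, go to A
A | xx[z]xxz_   read z → write x, move right, go to A
A | xxx[x]xz_   read x → write z, move left, go to B
B | xx[x]zxz_   read x → write y, move right, go to A
A | xxy[z]xz_   read z → write x, move right, go to A
A | xxyx[x]z_   read x → write z, move left, go to B
B | xxy[x]zz_   read x → write y, move right, go to A
A | xxyy[z]z_   read z → write x, move right, go to A
A | xxyyx[z]_   read z → write x, move right, go to A
A | xxyyxx[_]   read _ → write x, move left, go to B
B | xxyyx[x]x   read x → write y, move right, go to A
A | xxyyxy[x]   read x → write z, move left, go to B
B | xxyyx[y]z   read y → write y, move left, go to B
B | xxyy[x]yz   read x → write y, move right, go to A
A | xxyyy[y]z
The non-blank tape span at halt is xxyyyyz.

xxyyyyz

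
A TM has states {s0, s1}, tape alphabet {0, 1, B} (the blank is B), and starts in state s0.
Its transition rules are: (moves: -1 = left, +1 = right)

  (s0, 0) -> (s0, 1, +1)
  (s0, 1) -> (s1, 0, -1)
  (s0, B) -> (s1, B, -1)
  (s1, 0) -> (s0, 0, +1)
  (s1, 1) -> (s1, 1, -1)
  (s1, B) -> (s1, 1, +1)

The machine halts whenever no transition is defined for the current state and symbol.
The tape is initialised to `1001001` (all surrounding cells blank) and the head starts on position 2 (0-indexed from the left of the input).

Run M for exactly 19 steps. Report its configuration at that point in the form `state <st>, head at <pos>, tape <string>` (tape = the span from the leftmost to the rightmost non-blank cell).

state s0, head at 3, tape 1011110

s0 | 10[0]1001   read 0 → write 1, move +1, go to s0
s0 | 101[1]001   read 1 → write 0, move -1, go to s1
s1 | 10[1]0001   read 1 → write 1, move -1, go to s1
s1 | 1[0]10001   read 0 → write 0, move +1, go to s0
s0 | 10[1]0001   read 1 → write 0, move -1, go to s1
s1 | 1[0]00001   read 0 → write 0, move +1, go to s0
s0 | 10[0]0001   read 0 → write 1, move +1, go to s0
s0 | 101[0]001   read 0 → write 1, move +1, go to s0
s0 | 1011[0]01   read 0 → write 1, move +1, go to s0
s0 | 10111[0]1   read 0 → write 1, move +1, go to s0
s0 | 101111[1]   read 1 → write 0, move -1, go to s1
s1 | 10111[1]0   read 1 → write 1, move -1, go to s1
s1 | 1011[1]10   read 1 → write 1, move -1, go to s1
s1 | 101[1]110   read 1 → write 1, move -1, go to s1
s1 | 10[1]1110   read 1 → write 1, move -1, go to s1
s1 | 1[0]11110   read 0 → write 0, move +1, go to s0
s0 | 10[1]1110   read 1 → write 0, move -1, go to s1
s1 | 1[0]01110   read 0 → write 0, move +1, go to s0
s0 | 10[0]1110   read 0 → write 1, move +1, go to s0
s0 | 101[1]110
After 19 steps: state s0, head at 3, tape 1011110.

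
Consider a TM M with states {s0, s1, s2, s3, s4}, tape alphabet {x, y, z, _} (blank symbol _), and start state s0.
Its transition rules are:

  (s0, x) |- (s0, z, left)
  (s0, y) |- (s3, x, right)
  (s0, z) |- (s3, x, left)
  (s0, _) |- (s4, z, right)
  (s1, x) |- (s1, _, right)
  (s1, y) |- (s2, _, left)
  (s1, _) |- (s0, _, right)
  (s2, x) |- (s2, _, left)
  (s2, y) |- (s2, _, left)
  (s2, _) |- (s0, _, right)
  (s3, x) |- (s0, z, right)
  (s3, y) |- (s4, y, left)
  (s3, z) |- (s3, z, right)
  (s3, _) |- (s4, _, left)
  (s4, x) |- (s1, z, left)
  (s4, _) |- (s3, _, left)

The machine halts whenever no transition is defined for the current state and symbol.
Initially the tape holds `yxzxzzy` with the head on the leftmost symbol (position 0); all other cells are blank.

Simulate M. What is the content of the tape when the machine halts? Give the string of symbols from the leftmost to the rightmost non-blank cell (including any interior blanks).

s0 | [y]xzxzzy_   read y → write x, move right, go to s3
s3 | x[x]zxzzy_   read x → write z, move right, go to s0
s0 | xz[z]xzzy_   read z → write x, move left, go to s3
s3 | x[z]xxzzy_   read z → write z, move right, go to s3
s3 | xz[x]xzzy_   read x → write z, move right, go to s0
s0 | xzz[x]zzy_   read x → write z, move left, go to s0
s0 | xz[z]zzzy_   read z → write x, move left, go to s3
s3 | x[z]xzzzy_   read z → write z, move right, go to s3
s3 | xz[x]zzzy_   read x → write z, move right, go to s0
s0 | xzz[z]zzy_   read z → write x, move left, go to s3
s3 | xz[z]xzzy_   read z → write z, move right, go to s3
s3 | xzz[x]zzy_   read x → write z, move right, go to s0
s0 | xzzz[z]zy_   read z → write x, move left, go to s3
s3 | xzz[z]xzy_   read z → write z, move right, go to s3
s3 | xzzz[x]zy_   read x → write z, move right, go to s0
s0 | xzzzz[z]y_   read z → write x, move left, go to s3
s3 | xzzz[z]xy_   read z → write z, move right, go to s3
s3 | xzzzz[x]y_   read x → write z, move right, go to s0
s0 | xzzzzz[y]_   read y → write x, move right, go to s3
s3 | xzzzzzx[_]   read _ → write _, move left, go to s4
s4 | xzzzzz[x]_   read x → write z, move left, go to s1
s1 | xzzzz[z]z_
The non-blank tape span at halt is xzzzzzz.

xzzzzzz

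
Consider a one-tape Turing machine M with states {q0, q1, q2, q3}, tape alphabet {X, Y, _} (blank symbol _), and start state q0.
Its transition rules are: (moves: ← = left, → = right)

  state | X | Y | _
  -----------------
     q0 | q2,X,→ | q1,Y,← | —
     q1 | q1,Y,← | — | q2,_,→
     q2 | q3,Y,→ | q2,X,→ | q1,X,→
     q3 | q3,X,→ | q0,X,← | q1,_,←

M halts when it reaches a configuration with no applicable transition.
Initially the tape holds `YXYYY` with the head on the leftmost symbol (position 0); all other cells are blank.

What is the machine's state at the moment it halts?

state=q0 head=0 tape=_[Y]XYYY_   (q0,Y)→(q1,Y,←)
state=q1 head=-1 tape=[_]YXYYY_   (q1,_)→(q2,_,→)
state=q2 head=0 tape=_[Y]XYYY_   (q2,Y)→(q2,X,→)
state=q2 head=1 tape=_X[X]YYY_   (q2,X)→(q3,Y,→)
state=q3 head=2 tape=_XY[Y]YY_   (q3,Y)→(q0,X,←)
state=q0 head=1 tape=_X[Y]XYY_   (q0,Y)→(q1,Y,←)
state=q1 head=0 tape=_[X]YXYY_   (q1,X)→(q1,Y,←)
state=q1 head=-1 tape=[_]YYXYY_   (q1,_)→(q2,_,→)
state=q2 head=0 tape=_[Y]YXYY_   (q2,Y)→(q2,X,→)
state=q2 head=1 tape=_X[Y]XYY_   (q2,Y)→(q2,X,→)
state=q2 head=2 tape=_XX[X]YY_   (q2,X)→(q3,Y,→)
state=q3 head=3 tape=_XXY[Y]Y_   (q3,Y)→(q0,X,←)
state=q0 head=2 tape=_XX[Y]XY_   (q0,Y)→(q1,Y,←)
state=q1 head=1 tape=_X[X]YXY_   (q1,X)→(q1,Y,←)
state=q1 head=0 tape=_[X]YYXY_   (q1,X)→(q1,Y,←)
state=q1 head=-1 tape=[_]YYYXY_   (q1,_)→(q2,_,→)
state=q2 head=0 tape=_[Y]YYXY_   (q2,Y)→(q2,X,→)
state=q2 head=1 tape=_X[Y]YXY_   (q2,Y)→(q2,X,→)
state=q2 head=2 tape=_XX[Y]XY_   (q2,Y)→(q2,X,→)
state=q2 head=3 tape=_XXX[X]Y_   (q2,X)→(q3,Y,→)
state=q3 head=4 tape=_XXXY[Y]_   (q3,Y)→(q0,X,←)
state=q0 head=3 tape=_XXX[Y]X_   (q0,Y)→(q1,Y,←)
state=q1 head=2 tape=_XX[X]YX_   (q1,X)→(q1,Y,←)
state=q1 head=1 tape=_X[X]YYX_   (q1,X)→(q1,Y,←)
state=q1 head=0 tape=_[X]YYYX_   (q1,X)→(q1,Y,←)
state=q1 head=-1 tape=[_]YYYYX_   (q1,_)→(q2,_,→)
state=q2 head=0 tape=_[Y]YYYX_   (q2,Y)→(q2,X,→)
state=q2 head=1 tape=_X[Y]YYX_   (q2,Y)→(q2,X,→)
state=q2 head=2 tape=_XX[Y]YX_   (q2,Y)→(q2,X,→)
state=q2 head=3 tape=_XXX[Y]X_   (q2,Y)→(q2,X,→)
state=q2 head=4 tape=_XXXX[X]_   (q2,X)→(q3,Y,→)
state=q3 head=5 tape=_XXXXY[_]   (q3,_)→(q1,_,←)
state=q1 head=4 tape=_XXXX[Y]_
No transition is defined for (q1, Y); M halts in state q1.

q1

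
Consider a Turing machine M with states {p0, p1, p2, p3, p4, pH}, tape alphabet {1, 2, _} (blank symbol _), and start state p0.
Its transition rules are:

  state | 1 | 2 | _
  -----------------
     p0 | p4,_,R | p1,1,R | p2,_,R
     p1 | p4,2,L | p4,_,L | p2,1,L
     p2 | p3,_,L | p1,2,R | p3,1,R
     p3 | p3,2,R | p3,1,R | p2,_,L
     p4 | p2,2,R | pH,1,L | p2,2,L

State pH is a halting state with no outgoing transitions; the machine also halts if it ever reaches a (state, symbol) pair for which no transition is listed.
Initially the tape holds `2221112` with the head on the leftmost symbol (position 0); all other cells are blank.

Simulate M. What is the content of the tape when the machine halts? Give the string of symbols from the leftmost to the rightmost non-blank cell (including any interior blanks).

p0 | [2]221112_   read 2 → write 1, move R, go to p1
p1 | 1[2]21112_   read 2 → write _, move L, go to p4
p4 | [1]_21112_   read 1 → write 2, move R, go to p2
p2 | 2[_]21112_   read _ → write 1, move R, go to p3
p3 | 21[2]1112_   read 2 → write 1, move R, go to p3
p3 | 211[1]112_   read 1 → write 2, move R, go to p3
p3 | 2112[1]12_   read 1 → write 2, move R, go to p3
p3 | 21122[1]2_   read 1 → write 2, move R, go to p3
p3 | 211222[2]_   read 2 → write 1, move R, go to p3
p3 | 2112221[_]   read _ → write _, move L, go to p2
p2 | 211222[1]_   read 1 → write _, move L, go to p3
p3 | 21122[2]__   read 2 → write 1, move R, go to p3
p3 | 211221[_]_   read _ → write _, move L, go to p2
p2 | 21122[1]__   read 1 → write _, move L, go to p3
p3 | 2112[2]___   read 2 → write 1, move R, go to p3
p3 | 21121[_]__   read _ → write _, move L, go to p2
p2 | 2112[1]___   read 1 → write _, move L, go to p3
p3 | 211[2]____   read 2 → write 1, move R, go to p3
p3 | 2111[_]___   read _ → write _, move L, go to p2
p2 | 211[1]____   read 1 → write _, move L, go to p3
p3 | 21[1]_____   read 1 → write 2, move R, go to p3
p3 | 212[_]____   read _ → write _, move L, go to p2
p2 | 21[2]_____   read 2 → write 2, move R, go to p1
p1 | 212[_]____   read _ → write 1, move L, go to p2
p2 | 21[2]1____   read 2 → write 2, move R, go to p1
p1 | 212[1]____   read 1 → write 2, move L, go to p4
p4 | 21[2]2____   read 2 → write 1, move L, go to pH
pH | 2[1]12____
The non-blank tape span at halt is 2112.

2112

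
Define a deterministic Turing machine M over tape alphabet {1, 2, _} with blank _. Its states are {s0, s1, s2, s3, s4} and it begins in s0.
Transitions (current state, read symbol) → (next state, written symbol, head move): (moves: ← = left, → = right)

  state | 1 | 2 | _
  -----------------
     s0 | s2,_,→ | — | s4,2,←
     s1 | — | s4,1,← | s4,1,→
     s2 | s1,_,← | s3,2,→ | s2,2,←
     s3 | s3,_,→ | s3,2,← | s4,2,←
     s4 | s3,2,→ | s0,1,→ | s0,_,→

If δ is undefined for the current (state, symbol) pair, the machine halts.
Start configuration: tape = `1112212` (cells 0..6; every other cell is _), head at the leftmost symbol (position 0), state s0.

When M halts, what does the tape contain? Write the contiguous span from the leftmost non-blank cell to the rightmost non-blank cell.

state=s0 head=0 tape=[1]112212   (s0,1)→(s2,_,→)
state=s2 head=1 tape=_[1]12212   (s2,1)→(s1,_,←)
state=s1 head=0 tape=[_]_12212   (s1,_)→(s4,1,→)
state=s4 head=1 tape=1[_]12212   (s4,_)→(s0,_,→)
state=s0 head=2 tape=1_[1]2212   (s0,1)→(s2,_,→)
state=s2 head=3 tape=1__[2]212   (s2,2)→(s3,2,→)
state=s3 head=4 tape=1__2[2]12   (s3,2)→(s3,2,←)
state=s3 head=3 tape=1__[2]212   (s3,2)→(s3,2,←)
state=s3 head=2 tape=1_[_]2212   (s3,_)→(s4,2,←)
state=s4 head=1 tape=1[_]22212   (s4,_)→(s0,_,→)
state=s0 head=2 tape=1_[2]2212
The non-blank tape span at halt is 1_22212.

1_22212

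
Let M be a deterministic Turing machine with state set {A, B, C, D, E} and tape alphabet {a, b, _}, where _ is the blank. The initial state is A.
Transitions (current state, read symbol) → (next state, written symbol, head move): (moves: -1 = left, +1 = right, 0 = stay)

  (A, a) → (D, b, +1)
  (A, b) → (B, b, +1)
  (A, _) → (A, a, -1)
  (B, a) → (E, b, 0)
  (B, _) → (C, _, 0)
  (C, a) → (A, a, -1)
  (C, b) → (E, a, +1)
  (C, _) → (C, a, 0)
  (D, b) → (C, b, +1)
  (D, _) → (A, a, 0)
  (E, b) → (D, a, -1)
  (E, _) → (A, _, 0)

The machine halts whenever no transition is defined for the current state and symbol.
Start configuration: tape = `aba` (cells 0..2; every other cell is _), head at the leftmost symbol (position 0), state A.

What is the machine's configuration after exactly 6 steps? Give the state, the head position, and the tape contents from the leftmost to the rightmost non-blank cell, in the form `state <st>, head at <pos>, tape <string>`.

state=A head=0 tape=[a]ba   (A,a)→(D,b,+1)
state=D head=1 tape=b[b]a   (D,b)→(C,b,+1)
state=C head=2 tape=bb[a]   (C,a)→(A,a,-1)
state=A head=1 tape=b[b]a   (A,b)→(B,b,+1)
state=B head=2 tape=bb[a]   (B,a)→(E,b,0)
state=E head=2 tape=bb[b]   (E,b)→(D,a,-1)
state=D head=1 tape=b[b]a
After 6 steps: state D, head at 1, tape bba.

state D, head at 1, tape bba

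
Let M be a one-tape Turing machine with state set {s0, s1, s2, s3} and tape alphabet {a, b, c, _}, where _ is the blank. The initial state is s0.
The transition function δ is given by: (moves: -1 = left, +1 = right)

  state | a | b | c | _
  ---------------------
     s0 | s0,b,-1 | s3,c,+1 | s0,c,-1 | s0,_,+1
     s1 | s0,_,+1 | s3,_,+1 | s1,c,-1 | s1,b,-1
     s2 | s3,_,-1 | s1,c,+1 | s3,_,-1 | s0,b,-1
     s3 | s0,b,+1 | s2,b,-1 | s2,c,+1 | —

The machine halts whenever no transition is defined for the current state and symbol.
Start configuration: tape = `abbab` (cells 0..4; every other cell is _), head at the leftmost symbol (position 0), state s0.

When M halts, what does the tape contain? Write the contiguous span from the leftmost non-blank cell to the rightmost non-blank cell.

bbab

state=s0 head=0 tape=_[a]bbab   (s0,a)→(s0,b,-1)
state=s0 head=-1 tape=[_]bbbab   (s0,_)→(s0,_,+1)
state=s0 head=0 tape=_[b]bbab   (s0,b)→(s3,c,+1)
state=s3 head=1 tape=_c[b]bab   (s3,b)→(s2,b,-1)
state=s2 head=0 tape=_[c]bbab   (s2,c)→(s3,_,-1)
state=s3 head=-1 tape=[_]_bbab
The non-blank tape span at halt is bbab.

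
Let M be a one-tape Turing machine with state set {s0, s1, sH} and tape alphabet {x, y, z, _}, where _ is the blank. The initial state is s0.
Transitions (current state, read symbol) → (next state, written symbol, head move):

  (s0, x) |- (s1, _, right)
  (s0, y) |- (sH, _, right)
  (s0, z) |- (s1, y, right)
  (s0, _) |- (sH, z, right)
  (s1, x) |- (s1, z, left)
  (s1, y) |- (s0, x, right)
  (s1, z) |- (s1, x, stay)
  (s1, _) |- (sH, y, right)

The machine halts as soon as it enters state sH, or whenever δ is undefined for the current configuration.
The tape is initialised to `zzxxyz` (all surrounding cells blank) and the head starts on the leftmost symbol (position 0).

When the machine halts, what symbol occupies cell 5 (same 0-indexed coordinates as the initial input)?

y

state=s0 head=0 tape=[z]zxxyz__   (s0,z)→(s1,y,right)
state=s1 head=1 tape=y[z]xxyz__   (s1,z)→(s1,x,stay)
state=s1 head=1 tape=y[x]xxyz__   (s1,x)→(s1,z,left)
state=s1 head=0 tape=[y]zxxyz__   (s1,y)→(s0,x,right)
state=s0 head=1 tape=x[z]xxyz__   (s0,z)→(s1,y,right)
state=s1 head=2 tape=xy[x]xyz__   (s1,x)→(s1,z,left)
state=s1 head=1 tape=x[y]zxyz__   (s1,y)→(s0,x,right)
state=s0 head=2 tape=xx[z]xyz__   (s0,z)→(s1,y,right)
state=s1 head=3 tape=xxy[x]yz__   (s1,x)→(s1,z,left)
state=s1 head=2 tape=xx[y]zyz__   (s1,y)→(s0,x,right)
state=s0 head=3 tape=xxx[z]yz__   (s0,z)→(s1,y,right)
state=s1 head=4 tape=xxxy[y]z__   (s1,y)→(s0,x,right)
state=s0 head=5 tape=xxxyx[z]__   (s0,z)→(s1,y,right)
state=s1 head=6 tape=xxxyxy[_]_   (s1,_)→(sH,y,right)
state=sH head=7 tape=xxxyxyy[_]
Cell 5 holds y when M halts.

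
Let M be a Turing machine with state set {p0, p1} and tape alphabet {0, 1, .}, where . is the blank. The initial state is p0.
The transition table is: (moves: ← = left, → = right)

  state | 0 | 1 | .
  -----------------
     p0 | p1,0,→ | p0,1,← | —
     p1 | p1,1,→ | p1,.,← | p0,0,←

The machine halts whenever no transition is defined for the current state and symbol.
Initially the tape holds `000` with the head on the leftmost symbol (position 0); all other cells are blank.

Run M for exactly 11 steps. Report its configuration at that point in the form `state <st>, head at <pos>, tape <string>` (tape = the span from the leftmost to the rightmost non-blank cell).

p0 | .[0]00.   read 0 → write 0, move →, go to p1
p1 | .0[0]0.   read 0 → write 1, move →, go to p1
p1 | .01[0].   read 0 → write 1, move →, go to p1
p1 | .011[.]   read . → write 0, move ←, go to p0
p0 | .01[1]0   read 1 → write 1, move ←, go to p0
p0 | .0[1]10   read 1 → write 1, move ←, go to p0
p0 | .[0]110   read 0 → write 0, move →, go to p1
p1 | .0[1]10   read 1 → write ., move ←, go to p1
p1 | .[0].10   read 0 → write 1, move →, go to p1
p1 | .1[.]10   read . → write 0, move ←, go to p0
p0 | .[1]010   read 1 → write 1, move ←, go to p0
p0 | [.]1010
After 11 steps: state p0, head at -1, tape 1010.

state p0, head at -1, tape 1010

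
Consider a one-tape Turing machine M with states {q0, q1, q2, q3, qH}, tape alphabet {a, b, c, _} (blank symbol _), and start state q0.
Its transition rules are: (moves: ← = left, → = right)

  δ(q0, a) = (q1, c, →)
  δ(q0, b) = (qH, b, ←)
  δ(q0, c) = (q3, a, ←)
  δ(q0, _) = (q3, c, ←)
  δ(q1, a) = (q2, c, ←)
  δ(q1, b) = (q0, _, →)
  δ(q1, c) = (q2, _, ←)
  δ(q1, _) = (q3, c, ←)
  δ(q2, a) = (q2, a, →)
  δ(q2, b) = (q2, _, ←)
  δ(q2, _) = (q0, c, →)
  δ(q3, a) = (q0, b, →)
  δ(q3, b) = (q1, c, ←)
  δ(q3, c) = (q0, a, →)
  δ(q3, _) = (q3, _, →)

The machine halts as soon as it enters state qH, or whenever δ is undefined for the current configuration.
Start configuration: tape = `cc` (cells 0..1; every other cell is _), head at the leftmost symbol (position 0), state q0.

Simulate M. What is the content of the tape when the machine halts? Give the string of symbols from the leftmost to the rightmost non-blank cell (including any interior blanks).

state=q0 head=0 tape=__[c]c   (q0,c)→(q3,a,←)
state=q3 head=-1 tape=_[_]ac   (q3,_)→(q3,_,→)
state=q3 head=0 tape=__[a]c   (q3,a)→(q0,b,→)
state=q0 head=1 tape=__b[c]   (q0,c)→(q3,a,←)
state=q3 head=0 tape=__[b]a   (q3,b)→(q1,c,←)
state=q1 head=-1 tape=_[_]ca   (q1,_)→(q3,c,←)
state=q3 head=-2 tape=[_]cca   (q3,_)→(q3,_,→)
state=q3 head=-1 tape=_[c]ca   (q3,c)→(q0,a,→)
state=q0 head=0 tape=_a[c]a   (q0,c)→(q3,a,←)
state=q3 head=-1 tape=_[a]aa   (q3,a)→(q0,b,→)
state=q0 head=0 tape=_b[a]a   (q0,a)→(q1,c,→)
state=q1 head=1 tape=_bc[a]   (q1,a)→(q2,c,←)
state=q2 head=0 tape=_b[c]c
The non-blank tape span at halt is bcc.

bcc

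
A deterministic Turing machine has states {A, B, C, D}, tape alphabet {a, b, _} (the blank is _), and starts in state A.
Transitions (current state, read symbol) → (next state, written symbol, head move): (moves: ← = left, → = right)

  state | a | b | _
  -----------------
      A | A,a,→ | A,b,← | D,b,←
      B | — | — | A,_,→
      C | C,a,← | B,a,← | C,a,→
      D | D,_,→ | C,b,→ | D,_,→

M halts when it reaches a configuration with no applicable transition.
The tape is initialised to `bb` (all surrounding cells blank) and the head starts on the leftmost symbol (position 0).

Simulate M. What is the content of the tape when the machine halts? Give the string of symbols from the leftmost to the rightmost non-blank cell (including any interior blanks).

bab

state=A head=0 tape=__[b]b   (A,b)→(A,b,←)
state=A head=-1 tape=_[_]bb   (A,_)→(D,b,←)
state=D head=-2 tape=[_]bbb   (D,_)→(D,_,→)
state=D head=-1 tape=_[b]bb   (D,b)→(C,b,→)
state=C head=0 tape=_b[b]b   (C,b)→(B,a,←)
state=B head=-1 tape=_[b]ab
The non-blank tape span at halt is bab.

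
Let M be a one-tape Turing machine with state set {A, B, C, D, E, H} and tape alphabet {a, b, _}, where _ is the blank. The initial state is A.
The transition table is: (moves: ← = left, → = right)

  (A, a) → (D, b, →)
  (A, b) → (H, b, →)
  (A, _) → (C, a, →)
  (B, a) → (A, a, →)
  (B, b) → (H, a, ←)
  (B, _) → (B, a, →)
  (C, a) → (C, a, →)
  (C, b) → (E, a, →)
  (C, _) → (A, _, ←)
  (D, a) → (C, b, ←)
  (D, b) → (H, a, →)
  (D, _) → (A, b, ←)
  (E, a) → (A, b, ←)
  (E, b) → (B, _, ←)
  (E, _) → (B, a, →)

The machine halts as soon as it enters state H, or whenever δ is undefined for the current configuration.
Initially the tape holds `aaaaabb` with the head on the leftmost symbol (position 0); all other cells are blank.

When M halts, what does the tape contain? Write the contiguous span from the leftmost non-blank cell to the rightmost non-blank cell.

aaaaaabb

state=A head=0 tape=[a]aaaabb_   (A,a)→(D,b,→)
state=D head=1 tape=b[a]aaabb_   (D,a)→(C,b,←)
state=C head=0 tape=[b]baaabb_   (C,b)→(E,a,→)
state=E head=1 tape=a[b]aaabb_   (E,b)→(B,_,←)
state=B head=0 tape=[a]_aaabb_   (B,a)→(A,a,→)
state=A head=1 tape=a[_]aaabb_   (A,_)→(C,a,→)
state=C head=2 tape=aa[a]aabb_   (C,a)→(C,a,→)
state=C head=3 tape=aaa[a]abb_   (C,a)→(C,a,→)
state=C head=4 tape=aaaa[a]bb_   (C,a)→(C,a,→)
state=C head=5 tape=aaaaa[b]b_   (C,b)→(E,a,→)
state=E head=6 tape=aaaaaa[b]_   (E,b)→(B,_,←)
state=B head=5 tape=aaaaa[a]__   (B,a)→(A,a,→)
state=A head=6 tape=aaaaaa[_]_   (A,_)→(C,a,→)
state=C head=7 tape=aaaaaaa[_]   (C,_)→(A,_,←)
state=A head=6 tape=aaaaaa[a]_   (A,a)→(D,b,→)
state=D head=7 tape=aaaaaab[_]   (D,_)→(A,b,←)
state=A head=6 tape=aaaaaa[b]b   (A,b)→(H,b,→)
state=H head=7 tape=aaaaaab[b]
The non-blank tape span at halt is aaaaaabb.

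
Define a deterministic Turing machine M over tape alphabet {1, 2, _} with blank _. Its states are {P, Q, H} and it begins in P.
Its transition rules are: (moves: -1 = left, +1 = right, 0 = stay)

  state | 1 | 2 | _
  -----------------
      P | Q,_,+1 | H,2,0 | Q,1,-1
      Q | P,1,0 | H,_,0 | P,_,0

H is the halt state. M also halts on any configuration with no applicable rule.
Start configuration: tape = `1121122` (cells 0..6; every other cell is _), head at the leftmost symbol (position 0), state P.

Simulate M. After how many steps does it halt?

state=P head=0 tape=[1]121122   (P,1)→(Q,_,+1)
state=Q head=1 tape=_[1]21122   (Q,1)→(P,1,0)
state=P head=1 tape=_[1]21122   (P,1)→(Q,_,+1)
state=Q head=2 tape=__[2]1122   (Q,2)→(H,_,0)
state=H head=2 tape=__[_]1122
M halts after 4 transitions.

4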